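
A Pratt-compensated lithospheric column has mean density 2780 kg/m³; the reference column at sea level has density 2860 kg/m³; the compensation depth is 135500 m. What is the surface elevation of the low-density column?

3900 m

ρ_ref D = ρ (D + h) → h = D (ρ_ref − ρ)/ρ.
h = 135500 m × (2860 − 2780)/2780 = 3900 m.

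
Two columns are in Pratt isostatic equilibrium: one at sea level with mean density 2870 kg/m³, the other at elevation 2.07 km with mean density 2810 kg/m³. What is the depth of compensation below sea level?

ρ_ref D = ρ (D + h) → D (ρ_ref − ρ) = ρ h.
D = ρ h/(ρ_ref − ρ) = 2810 × 2.07 km/(2870 − 2810) = 96.9 km.

96.9 km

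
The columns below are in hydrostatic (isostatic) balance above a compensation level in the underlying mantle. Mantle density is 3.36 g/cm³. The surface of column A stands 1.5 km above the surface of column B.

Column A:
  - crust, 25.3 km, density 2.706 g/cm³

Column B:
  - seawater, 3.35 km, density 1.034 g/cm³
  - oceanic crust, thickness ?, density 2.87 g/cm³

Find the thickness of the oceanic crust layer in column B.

7.58 km

Take the compensation level at the base of the deeper column (depth z_c below the surface of column A) and equate Σ ρ_i t_i down to z_c; mantle fills any gap and the z_c terms cancel.
Column A: 25.3×2.706 + (z_c − 25.3)×3.36
Column B: 1.5×0 + 3.35×1.034 + x×2.87 + (z_c − 1.5 − 3.35 − x)×3.36
The z_c×3.36 term appears on both sides and cancels. Collect the known terms of each column as K = Σ(ρt)_known − 3.36 × (depth of known layers): K_A = 68.4618 − 3.36×25.3 = −16.5462; K_B = 3.4639 − 3.36×(1.5 + 3.35) = −12.8321.
Balance: K_A = K_B − x×(3.36 − 2.87), so x = (K_B − K_A)/(3.36 − 2.87) = 3.7141/0.49 = 7.58 km.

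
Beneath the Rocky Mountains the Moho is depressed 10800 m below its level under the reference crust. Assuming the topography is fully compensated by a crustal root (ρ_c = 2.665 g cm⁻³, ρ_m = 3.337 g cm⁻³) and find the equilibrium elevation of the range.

2720 m

By Archimedes' principle applied to the lithosphere: ρ_c h = (ρ_m − ρ_c) r.
h = r (ρ_m − ρ_c) / ρ_c = 10800 m × (3.337 − 2.665) / 2.665 = 2720 m.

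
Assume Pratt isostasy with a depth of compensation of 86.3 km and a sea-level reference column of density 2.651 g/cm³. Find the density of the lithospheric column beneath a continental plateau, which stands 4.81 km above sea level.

Pratt balance: ρ_ref D = ρ (D + h).
ρ = ρ_ref D/(D + h) = 2.651 × 86.3 km/(86.3 km + 4.81 km) = 2.51 g/cm³.

2.51 g/cm³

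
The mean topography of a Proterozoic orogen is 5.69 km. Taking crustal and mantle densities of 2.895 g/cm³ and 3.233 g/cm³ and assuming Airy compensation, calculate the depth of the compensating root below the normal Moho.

For local isostatic compensation: the weight of the topography is balanced by the buoyancy of the root, ρ_c h = (ρ_m − ρ_c) r.
r = h · ρ_c / (ρ_m − ρ_c) = 5.69 km × 2.895 / (3.233 − 2.895) = 48.7 km.

48.7 km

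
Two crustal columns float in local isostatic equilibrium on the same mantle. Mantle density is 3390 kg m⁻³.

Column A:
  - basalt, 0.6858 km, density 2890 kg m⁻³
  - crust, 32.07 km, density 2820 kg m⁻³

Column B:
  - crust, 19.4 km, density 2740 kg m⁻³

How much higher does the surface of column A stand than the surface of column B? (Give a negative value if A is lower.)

1.77 km

For any compensation level in the mantle, the mantle terms cancel and isostasy reduces to e = (Σt_A − Σt_B) − (Σ(ρt)_A − Σ(ρt)_B) / ρ_m.
Σt_A = 32.7558 km; Σt_B = 19.4 km; Σ(ρt)_A = 92419.362; Σ(ρt)_B = 53156 (in km·kg m⁻³).
e = (32.7558 − 19.4) − (92419.362 − 53156) / 3390 = 1.77 km.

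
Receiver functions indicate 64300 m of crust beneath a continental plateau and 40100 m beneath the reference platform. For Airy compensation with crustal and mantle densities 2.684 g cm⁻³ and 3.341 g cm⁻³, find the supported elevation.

Excess crust Δ = 64300 m − 40100 m = 24200 m, split between elevation h and root r with h + r = Δ.
Airy balance ρ_c h = (ρ_m − ρ_c) r gives r = h ρ_c/(ρ_m − ρ_c), so h (1 + ρ_c/(ρ_m − ρ_c)) = Δ, i.e. h = Δ (ρ_m − ρ_c)/ρ_m.
h = 24200 m × 0.657/3.341 = 4760 m.

4760 m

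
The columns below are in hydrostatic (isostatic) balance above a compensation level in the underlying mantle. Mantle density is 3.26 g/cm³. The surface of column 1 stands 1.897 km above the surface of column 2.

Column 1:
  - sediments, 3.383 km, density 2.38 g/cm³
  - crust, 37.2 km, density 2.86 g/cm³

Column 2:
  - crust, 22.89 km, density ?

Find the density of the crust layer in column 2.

2.75 g/cm³

Take the compensation level at the base of the deeper column (depth z_c below the surface of column 1) and equate Σ ρ_i t_i down to z_c; mantle fills any gap and the z_c terms cancel.
Column 1: 3.383×2.38 + 37.2×2.86 + (z_c − 40.583)×3.26
Column 2: 1.897×0 + 22.89×ρ + (z_c − 1.897 − 22.89)×3.26
The z_c×3.26 term appears on both sides and cancels. Collect the known terms of each column as K = Σ(ρt)_known − 3.26 × (depth of known layers): K_1 = 114.44354 − 3.26×40.583 = −17.85704; K_2 = 0 − 3.26×(1.897 + 22.89) = −80.80562.
Balance: K_1 = K_2 + 22.89×ρ, so ρ = (K_1 − K_2)/22.89 = 62.9486/22.89 = 2.75 g/cm³.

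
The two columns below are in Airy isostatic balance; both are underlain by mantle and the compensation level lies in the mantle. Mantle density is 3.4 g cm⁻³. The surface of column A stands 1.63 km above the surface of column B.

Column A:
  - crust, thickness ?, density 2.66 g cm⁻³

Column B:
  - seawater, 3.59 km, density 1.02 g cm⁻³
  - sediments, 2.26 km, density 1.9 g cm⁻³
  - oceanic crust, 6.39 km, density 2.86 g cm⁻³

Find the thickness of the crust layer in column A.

28.3 km

Take the compensation level at the base of the deeper column (depth z_c below the surface of column A) and equate Σ ρ_i t_i down to z_c; mantle fills any gap and the z_c terms cancel.
Column A: x×2.66 + (z_c − 0 − x)×3.4
Column B: 1.63×0 + 3.59×1.02 + 2.26×1.9 + 6.39×2.86 + (z_c − 1.63 − 12.24)×3.4
The z_c×3.4 term appears on both sides and cancels. Collect the known terms of each column as K = Σ(ρt)_known − 3.4 × (depth of known layers): K_A = 0 − 3.4×0 = 0; K_B = 26.2312 − 3.4×(1.63 + 12.24) = −20.9268.
Balance: K_A − x×(3.4 − 2.66) = K_B, so x = (K_A − K_B)/(3.4 − 2.66) = 20.9268/0.74 = 28.3 km.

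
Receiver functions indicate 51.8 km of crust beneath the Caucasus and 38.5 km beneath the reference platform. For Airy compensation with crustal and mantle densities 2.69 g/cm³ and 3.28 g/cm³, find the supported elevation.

Excess crust Δ = 51.8 km − 38.5 km = 13.3 km, split between elevation h and root r with h + r = Δ.
Airy balance ρ_c h = (ρ_m − ρ_c) r gives r = h ρ_c/(ρ_m − ρ_c), so h (1 + ρ_c/(ρ_m − ρ_c)) = Δ, i.e. h = Δ (ρ_m − ρ_c)/ρ_m.
h = 13.3 km × 0.59/3.28 = 2.39 km.

2.39 km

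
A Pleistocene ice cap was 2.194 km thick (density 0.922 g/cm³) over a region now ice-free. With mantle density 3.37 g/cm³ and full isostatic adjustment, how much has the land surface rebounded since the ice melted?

0.6 km

Removing the load lets mantle flow back in; uplift u satisfies ρ_ice t = ρ_m u.
u = t ρ_ice/ρ_m = 2.194 km × 0.922/3.37 = 0.6 km.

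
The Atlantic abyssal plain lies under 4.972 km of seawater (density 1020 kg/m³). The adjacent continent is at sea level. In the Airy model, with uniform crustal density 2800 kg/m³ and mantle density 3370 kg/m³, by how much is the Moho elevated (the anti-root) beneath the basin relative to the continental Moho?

15.5 km

For local isostatic compensation: replacing crust with seawater at the top is compensated by replacing crust with mantle at the base: d (ρ_c − ρ_w) = a (ρ_m − ρ_c).
a = d (ρ_c − ρ_w)/(ρ_m − ρ_c) = 4.972 km × 1780/570 = 15.5 km.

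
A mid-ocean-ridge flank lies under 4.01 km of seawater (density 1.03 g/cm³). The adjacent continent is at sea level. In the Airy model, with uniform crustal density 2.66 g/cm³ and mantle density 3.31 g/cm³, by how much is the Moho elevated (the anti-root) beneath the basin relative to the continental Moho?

Equating mass per unit area of the two columns: replacing crust with seawater at the top is compensated by replacing crust with mantle at the base: d (ρ_c − ρ_w) = a (ρ_m − ρ_c).
a = d (ρ_c − ρ_w)/(ρ_m − ρ_c) = 4.01 km × 1.63/0.65 = 10.1 km.

10.1 km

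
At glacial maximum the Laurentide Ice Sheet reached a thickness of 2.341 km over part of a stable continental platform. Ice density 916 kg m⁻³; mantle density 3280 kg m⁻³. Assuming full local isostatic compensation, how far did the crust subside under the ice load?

Equating mass per unit area of the two columns: the ice load ρ_ice t is balanced by mantle displaced below, ρ_m s.
s = t ρ_ice / ρ_m = 2.341 km × 916/3280 = 0.654 km.

0.654 km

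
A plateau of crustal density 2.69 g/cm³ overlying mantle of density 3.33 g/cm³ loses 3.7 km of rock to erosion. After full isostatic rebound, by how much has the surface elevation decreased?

0.711 km

Rebound u = e ρ_c/ρ_m = 3.7 km × 2.69/3.33 = 2.989 km.
Net surface drop = e − u = 3.7 km − 2.989 km = e (ρ_m − ρ_c)/ρ_m = 0.711 km.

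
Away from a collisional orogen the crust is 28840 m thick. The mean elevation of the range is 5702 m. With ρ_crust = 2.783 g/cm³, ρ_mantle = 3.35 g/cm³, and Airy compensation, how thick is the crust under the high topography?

62500 m

Root depth r = h ρ_c / (ρ_m − ρ_c) = 5702 m × 2.783 / 0.567 = 27990 m.
Total thickness = T + h + r = 28840 m + 5702 m + 27990 m = 62500 m.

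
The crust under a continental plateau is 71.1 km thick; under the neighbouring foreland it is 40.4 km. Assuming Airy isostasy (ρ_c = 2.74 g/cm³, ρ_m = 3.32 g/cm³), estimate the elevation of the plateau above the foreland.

Excess crust Δ = 71.1 km − 40.4 km = 30.7 km, split between elevation h and root r with h + r = Δ.
Airy balance ρ_c h = (ρ_m − ρ_c) r gives r = h ρ_c/(ρ_m − ρ_c), so h (1 + ρ_c/(ρ_m − ρ_c)) = Δ, i.e. h = Δ (ρ_m − ρ_c)/ρ_m.
h = 30.7 km × 0.58/3.32 = 5.36 km.

5.36 km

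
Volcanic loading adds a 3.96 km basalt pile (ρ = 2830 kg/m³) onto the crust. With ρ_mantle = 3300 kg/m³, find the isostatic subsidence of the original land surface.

3.4 km

Subaerial loading: s = t ρ_load / ρ_m.
s = 3.96 km × 2830/3300 = 3.4 km.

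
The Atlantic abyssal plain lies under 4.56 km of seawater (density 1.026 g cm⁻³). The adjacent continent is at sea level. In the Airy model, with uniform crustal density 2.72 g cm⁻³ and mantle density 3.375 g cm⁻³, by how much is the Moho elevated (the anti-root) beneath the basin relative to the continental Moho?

11.8 km

Equating mass per unit area of the two columns: replacing crust with seawater at the top is compensated by replacing crust with mantle at the base: d (ρ_c − ρ_w) = a (ρ_m − ρ_c).
a = d (ρ_c − ρ_w)/(ρ_m − ρ_c) = 4.56 km × 1.694/0.655 = 11.8 km.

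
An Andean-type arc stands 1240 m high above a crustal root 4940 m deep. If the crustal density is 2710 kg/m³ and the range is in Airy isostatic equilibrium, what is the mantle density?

3390 kg/m³

Airy balance: ρ_c h = (ρ_m − ρ_c) r → ρ_m = ρ_c (1 + h/r).
ρ_m = 2710 × (1 + 1240 m/4940 m) = 3390 kg/m³.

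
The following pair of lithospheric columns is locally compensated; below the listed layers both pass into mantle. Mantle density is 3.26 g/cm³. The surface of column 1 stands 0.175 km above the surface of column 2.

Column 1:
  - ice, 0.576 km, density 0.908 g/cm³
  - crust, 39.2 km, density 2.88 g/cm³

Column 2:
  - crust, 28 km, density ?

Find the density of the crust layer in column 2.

Take the compensation level at the base of the deeper column (depth z_c below the surface of column 1) and equate Σ ρ_i t_i down to z_c; mantle fills any gap and the z_c terms cancel.
Column 1: 0.576×0.908 + 39.2×2.88 + (z_c − 39.776)×3.26
Column 2: 0.175×0 + 28×ρ + (z_c − 0.175 − 28)×3.26
The z_c×3.26 term appears on both sides and cancels. Collect the known terms of each column as K = Σ(ρt)_known − 3.26 × (depth of known layers): K_1 = 113.419008 − 3.26×39.776 = −16.250752; K_2 = 0 − 3.26×(0.175 + 28) = −91.8505.
Balance: K_1 = K_2 + 28×ρ, so ρ = (K_1 − K_2)/28 = 75.5997/28 = 2.7 g/cm³.

2.7 g/cm³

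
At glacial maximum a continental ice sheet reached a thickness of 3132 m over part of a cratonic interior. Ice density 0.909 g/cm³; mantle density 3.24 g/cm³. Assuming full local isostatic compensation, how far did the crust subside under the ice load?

By Archimedes' principle applied to the lithosphere: the ice load ρ_ice t is balanced by mantle displaced below, ρ_m s.
s = t ρ_ice / ρ_m = 3132 m × 0.909/3.24 = 879 m.

879 m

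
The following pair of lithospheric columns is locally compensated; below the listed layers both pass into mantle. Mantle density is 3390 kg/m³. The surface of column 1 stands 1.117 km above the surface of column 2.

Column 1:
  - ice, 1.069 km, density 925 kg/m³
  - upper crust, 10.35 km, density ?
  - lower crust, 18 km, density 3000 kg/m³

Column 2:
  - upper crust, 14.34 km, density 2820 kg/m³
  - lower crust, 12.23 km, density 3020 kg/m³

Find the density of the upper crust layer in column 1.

Take the compensation level at the base of the deeper column (depth z_c below the surface of column 1) and equate Σ ρ_i t_i down to z_c; mantle fills any gap and the z_c terms cancel.
Column 1: 1.069×925 + 10.35×ρ + 18×3000 + (z_c − 29.419)×3390
Column 2: 1.117×0 + 14.34×2820 + 12.23×3020 + (z_c − 1.117 − 26.57)×3390
The z_c×3390 term appears on both sides and cancels. Collect the known terms of each column as K = Σ(ρt)_known − 3390 × (depth of known layers): K_1 = 54988.825 − 3390×29.419 = −44741.585; K_2 = 77373.4 − 3390×(1.117 + 26.57) = −16485.53.
Balance: K_1 + 10.35×ρ = K_2, so ρ = (K_2 − K_1)/10.35 = 28256.1/10.35 = 2730 kg/m³.

2730 kg/m³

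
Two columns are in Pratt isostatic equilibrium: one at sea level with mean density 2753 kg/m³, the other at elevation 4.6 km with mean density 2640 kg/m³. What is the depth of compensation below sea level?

107 km

ρ_ref D = ρ (D + h) → D (ρ_ref − ρ) = ρ h.
D = ρ h/(ρ_ref − ρ) = 2640 × 4.6 km/(2753 − 2640) = 107 km.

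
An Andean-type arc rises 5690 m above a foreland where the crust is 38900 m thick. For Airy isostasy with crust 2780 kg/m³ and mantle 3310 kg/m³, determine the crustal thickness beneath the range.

74400 m

Root depth r = h ρ_c / (ρ_m − ρ_c) = 5690 m × 2780 / 530 = 29850 m.
Total thickness = T + h + r = 38900 m + 5690 m + 29850 m = 74400 m.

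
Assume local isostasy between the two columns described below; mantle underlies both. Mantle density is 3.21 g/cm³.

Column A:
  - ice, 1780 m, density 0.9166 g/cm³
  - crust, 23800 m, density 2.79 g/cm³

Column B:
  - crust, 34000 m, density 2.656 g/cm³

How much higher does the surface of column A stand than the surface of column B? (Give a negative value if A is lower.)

−1480 m

For any compensation level in the mantle, the mantle terms cancel and isostasy reduces to e = (Σt_A − Σt_B) − (Σ(ρt)_A − Σ(ρt)_B) / ρ_m.
Σt_A = 25580 m; Σt_B = 34000 m; Σ(ρt)_A = 68033.548; Σ(ρt)_B = 90304 (in m·g/cm³).
e = (25580 − 34000) − (68033.548 − 90304) / 3.21 = −1480 m.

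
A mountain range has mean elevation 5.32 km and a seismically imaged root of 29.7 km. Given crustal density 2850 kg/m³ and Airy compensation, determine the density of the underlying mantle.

Airy balance: ρ_c h = (ρ_m − ρ_c) r → ρ_m = ρ_c (1 + h/r).
ρ_m = 2850 × (1 + 5.32 km/29.7 km) = 3360 kg/m³.

3360 kg/m³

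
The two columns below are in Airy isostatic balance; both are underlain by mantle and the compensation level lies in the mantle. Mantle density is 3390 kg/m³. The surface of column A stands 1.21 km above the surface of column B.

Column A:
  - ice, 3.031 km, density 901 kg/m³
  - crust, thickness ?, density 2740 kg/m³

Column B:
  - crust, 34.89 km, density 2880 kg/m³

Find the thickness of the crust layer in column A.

Take the compensation level at the base of the deeper column (depth z_c below the surface of column A) and equate Σ ρ_i t_i down to z_c; mantle fills any gap and the z_c terms cancel.
Column A: 3.031×901 + x×2740 + (z_c − 3.031 − x)×3390
Column B: 1.21×0 + 34.89×2880 + (z_c − 1.21 − 34.89)×3390
The z_c×3390 term appears on both sides and cancels. Collect the known terms of each column as K = Σ(ρt)_known − 3390 × (depth of known layers): K_A = 2730.931 − 3390×3.031 = −7544.159; K_B = 100483.2 − 3390×(1.21 + 34.89) = −21895.8.
Balance: K_A − x×(3390 − 2740) = K_B, so x = (K_A − K_B)/(3390 − 2740) = 14351.6/650 = 22.1 km.

22.1 km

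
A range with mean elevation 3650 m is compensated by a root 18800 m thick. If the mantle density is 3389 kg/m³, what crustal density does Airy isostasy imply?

ρ_c h = (ρ_m − ρ_c) r → ρ_c (h + r) = ρ_m r → ρ_c = ρ_m r / (h + r).
ρ_c = 3389 × 18800 m / (3650 m + 18800 m) = 2840 kg/m³.

2840 kg/m³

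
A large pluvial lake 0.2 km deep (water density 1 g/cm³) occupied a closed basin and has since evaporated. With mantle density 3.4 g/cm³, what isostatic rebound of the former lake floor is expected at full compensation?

0.0588 km

u = d ρ_w/ρ_m = 0.2 km × 1/3.4 = 0.0588 km.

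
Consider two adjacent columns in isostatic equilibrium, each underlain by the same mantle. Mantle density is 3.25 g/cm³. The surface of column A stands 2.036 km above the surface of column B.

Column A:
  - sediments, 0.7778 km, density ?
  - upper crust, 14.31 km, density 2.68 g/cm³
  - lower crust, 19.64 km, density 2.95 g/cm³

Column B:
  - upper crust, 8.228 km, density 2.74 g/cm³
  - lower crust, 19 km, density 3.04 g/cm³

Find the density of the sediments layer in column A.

2.28 g/cm³

Take the compensation level at the base of the deeper column (depth z_c below the surface of column A) and equate Σ ρ_i t_i down to z_c; mantle fills any gap and the z_c terms cancel.
Column A: 0.7778×ρ + 14.31×2.68 + 19.64×2.95 + (z_c − 34.7278)×3.25
Column B: 2.036×0 + 8.228×2.74 + 19×3.04 + (z_c − 2.036 − 27.228)×3.25
The z_c×3.25 term appears on both sides and cancels. Collect the known terms of each column as K = Σ(ρt)_known − 3.25 × (depth of known layers): K_A = 96.2888 − 3.25×34.7278 = −16.57655; K_B = 80.30472 − 3.25×(2.036 + 27.228) = −14.80328.
Balance: K_A + 0.7778×ρ = K_B, so ρ = (K_B − K_A)/0.7778 = 1.77327/0.7778 = 2.28 g/cm³.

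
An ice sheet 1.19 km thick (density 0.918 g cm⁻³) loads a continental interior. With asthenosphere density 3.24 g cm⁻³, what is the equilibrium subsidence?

Equating mass per unit area of the two columns: the ice load ρ_ice t is balanced by mantle displaced below, ρ_m s.
s = t ρ_ice / ρ_m = 1.19 km × 0.918/3.24 = 0.337 km.

0.337 km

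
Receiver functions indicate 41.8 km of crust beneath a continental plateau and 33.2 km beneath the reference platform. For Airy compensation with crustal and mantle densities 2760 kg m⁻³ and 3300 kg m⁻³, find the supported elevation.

1.41 km

Excess crust Δ = 41.8 km − 33.2 km = 8.6 km, split between elevation h and root r with h + r = Δ.
Airy balance ρ_c h = (ρ_m − ρ_c) r gives r = h ρ_c/(ρ_m − ρ_c), so h (1 + ρ_c/(ρ_m − ρ_c)) = Δ, i.e. h = Δ (ρ_m − ρ_c)/ρ_m.
h = 8.6 km × 540/3300 = 1.41 km.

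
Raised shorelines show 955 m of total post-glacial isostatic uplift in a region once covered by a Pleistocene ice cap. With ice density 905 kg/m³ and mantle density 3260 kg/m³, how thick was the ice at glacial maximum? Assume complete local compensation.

u = t ρ_ice/ρ_m → t = u ρ_m/ρ_ice = 955 m × 3260/905 = 3440 m.

3440 m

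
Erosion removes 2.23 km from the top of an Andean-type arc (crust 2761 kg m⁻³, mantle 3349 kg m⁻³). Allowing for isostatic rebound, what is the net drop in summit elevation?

0.392 km

Rebound u = e ρ_c/ρ_m = 2.23 km × 2761/3349 = 1.838 km.
Net surface drop = e − u = 2.23 km − 1.838 km = e (ρ_m − ρ_c)/ρ_m = 0.392 km.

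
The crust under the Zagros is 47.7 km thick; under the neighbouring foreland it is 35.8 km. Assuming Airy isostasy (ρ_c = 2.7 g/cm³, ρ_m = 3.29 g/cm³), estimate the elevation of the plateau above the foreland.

Excess crust Δ = 47.7 km − 35.8 km = 11.9 km, split between elevation h and root r with h + r = Δ.
Airy balance ρ_c h = (ρ_m − ρ_c) r gives r = h ρ_c/(ρ_m − ρ_c), so h (1 + ρ_c/(ρ_m − ρ_c)) = Δ, i.e. h = Δ (ρ_m − ρ_c)/ρ_m.
h = 11.9 km × 0.59/3.29 = 2.13 km.

2.13 km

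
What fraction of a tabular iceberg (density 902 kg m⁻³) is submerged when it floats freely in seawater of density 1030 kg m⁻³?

Submerged fraction = ρ_obj/ρ_fluid = 902/1030 = 87.6%.

87.6%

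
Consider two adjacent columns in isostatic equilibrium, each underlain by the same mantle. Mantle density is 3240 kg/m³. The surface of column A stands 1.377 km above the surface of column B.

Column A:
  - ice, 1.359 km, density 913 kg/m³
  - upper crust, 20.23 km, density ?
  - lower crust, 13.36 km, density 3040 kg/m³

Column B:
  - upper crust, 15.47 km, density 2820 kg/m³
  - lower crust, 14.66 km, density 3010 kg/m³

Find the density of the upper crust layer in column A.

2820 kg/m³

Take the compensation level at the base of the deeper column (depth z_c below the surface of column A) and equate Σ ρ_i t_i down to z_c; mantle fills any gap and the z_c terms cancel.
Column A: 1.359×913 + 20.23×ρ + 13.36×3040 + (z_c − 34.949)×3240
Column B: 1.377×0 + 15.47×2820 + 14.66×3010 + (z_c − 1.377 − 30.13)×3240
The z_c×3240 term appears on both sides and cancels. Collect the known terms of each column as K = Σ(ρt)_known − 3240 × (depth of known layers): K_A = 41855.167 − 3240×34.949 = −71379.593; K_B = 87752 − 3240×(1.377 + 30.13) = −14330.68.
Balance: K_A + 20.23×ρ = K_B, so ρ = (K_B − K_A)/20.23 = 57048.9/20.23 = 2820 kg/m³.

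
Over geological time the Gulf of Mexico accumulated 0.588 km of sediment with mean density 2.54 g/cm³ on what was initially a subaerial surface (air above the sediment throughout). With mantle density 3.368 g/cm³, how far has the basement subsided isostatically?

0.443 km

Subaerial load: s = t ρ_sed / ρ_m = 0.588 km × 2.54/3.368 = 0.443 km.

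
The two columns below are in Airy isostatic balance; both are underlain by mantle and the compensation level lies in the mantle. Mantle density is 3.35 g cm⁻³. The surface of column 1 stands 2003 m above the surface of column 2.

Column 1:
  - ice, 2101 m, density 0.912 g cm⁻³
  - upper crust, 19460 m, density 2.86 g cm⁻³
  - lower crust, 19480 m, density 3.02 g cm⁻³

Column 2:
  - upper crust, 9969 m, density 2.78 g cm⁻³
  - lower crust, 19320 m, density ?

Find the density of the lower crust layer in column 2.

Take the compensation level at the base of the deeper column (depth z_c below the surface of column 1) and equate Σ ρ_i t_i down to z_c; mantle fills any gap and the z_c terms cancel.
Column 1: 2101×0.912 + 19460×2.86 + 19480×3.02 + (z_c − 41041)×3.35
Column 2: 2003×0 + 9969×2.78 + 19320×ρ + (z_c − 2003 − 29289)×3.35
The z_c×3.35 term appears on both sides and cancels. Collect the known terms of each column as K = Σ(ρt)_known − 3.35 × (depth of known layers): K_1 = 116401.312 − 3.35×41041 = −21086.038; K_2 = 27713.82 − 3.35×(2003 + 29289) = −77114.38.
Balance: K_1 = K_2 + 19320×ρ, so ρ = (K_1 − K_2)/19320 = 56028.3/19320 = 2.9 g cm⁻³.

2.9 g cm⁻³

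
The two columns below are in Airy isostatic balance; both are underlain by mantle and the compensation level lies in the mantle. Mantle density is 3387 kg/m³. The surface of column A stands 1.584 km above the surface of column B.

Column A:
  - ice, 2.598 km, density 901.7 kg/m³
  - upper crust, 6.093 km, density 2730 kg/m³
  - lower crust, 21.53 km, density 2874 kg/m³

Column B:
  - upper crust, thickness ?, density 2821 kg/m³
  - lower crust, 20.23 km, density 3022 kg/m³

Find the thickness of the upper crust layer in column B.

Take the compensation level at the base of the deeper column (depth z_c below the surface of column A) and equate Σ ρ_i t_i down to z_c; mantle fills any gap and the z_c terms cancel.
Column A: 2.598×901.7 + 6.093×2730 + 21.53×2874 + (z_c − 30.221)×3387
Column B: 1.584×0 + x×2821 + 20.23×3022 + (z_c − 1.584 − 20.23 − x)×3387
The z_c×3387 term appears on both sides and cancels. Collect the known terms of each column as K = Σ(ρt)_known − 3387 × (depth of known layers): K_A = 80853.7266 − 3387×30.221 = −21504.8004; K_B = 61135.06 − 3387×(1.584 + 20.23) = −12748.958.
Balance: K_A = K_B − x×(3387 − 2821), so x = (K_B − K_A)/(3387 − 2821) = 8755.84/566 = 15.5 km.

15.5 km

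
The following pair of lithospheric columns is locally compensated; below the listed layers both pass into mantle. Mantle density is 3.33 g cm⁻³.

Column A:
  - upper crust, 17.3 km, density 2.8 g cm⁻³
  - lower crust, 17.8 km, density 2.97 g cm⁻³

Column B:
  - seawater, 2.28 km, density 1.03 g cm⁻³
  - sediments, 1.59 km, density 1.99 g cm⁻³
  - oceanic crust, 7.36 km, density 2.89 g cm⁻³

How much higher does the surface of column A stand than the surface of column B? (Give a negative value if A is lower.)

For any compensation level in the mantle, the mantle terms cancel and isostasy reduces to e = (Σt_A − Σt_B) − (Σ(ρt)_A − Σ(ρt)_B) / ρ_m.
Σt_A = 35.1 km; Σt_B = 11.23 km; Σ(ρt)_A = 101.306; Σ(ρt)_B = 26.7829 (in km·g cm⁻³).
e = (35.1 − 11.23) − (101.306 − 26.7829) / 3.33 = 1.49 km.

1.49 km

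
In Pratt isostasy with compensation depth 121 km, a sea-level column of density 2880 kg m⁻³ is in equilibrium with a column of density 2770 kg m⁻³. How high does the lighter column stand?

ρ_ref D = ρ (D + h) → h = D (ρ_ref − ρ)/ρ.
h = 121 km × (2880 − 2770)/2770 = 4.81 km.

4.81 km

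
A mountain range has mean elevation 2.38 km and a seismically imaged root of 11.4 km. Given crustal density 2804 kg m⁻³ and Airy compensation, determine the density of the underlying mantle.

3390 kg m⁻³

Airy balance: ρ_c h = (ρ_m − ρ_c) r → ρ_m = ρ_c (1 + h/r).
ρ_m = 2804 × (1 + 2.38 km/11.4 km) = 3390 kg m⁻³.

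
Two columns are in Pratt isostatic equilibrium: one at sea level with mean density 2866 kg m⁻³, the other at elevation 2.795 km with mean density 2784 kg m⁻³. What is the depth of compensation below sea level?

94.9 km

ρ_ref D = ρ (D + h) → D (ρ_ref − ρ) = ρ h.
D = ρ h/(ρ_ref − ρ) = 2784 × 2.795 km/(2866 − 2784) = 94.9 km.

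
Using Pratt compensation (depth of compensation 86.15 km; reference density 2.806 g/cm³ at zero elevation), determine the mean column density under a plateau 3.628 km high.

2.69 g/cm³

Pratt balance: ρ_ref D = ρ (D + h).
ρ = ρ_ref D/(D + h) = 2.806 × 86.15 km/(86.15 km + 3.628 km) = 2.69 g/cm³.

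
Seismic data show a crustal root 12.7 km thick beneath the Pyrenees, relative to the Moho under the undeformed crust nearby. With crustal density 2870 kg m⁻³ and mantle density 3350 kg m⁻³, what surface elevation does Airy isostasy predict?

Equating mass per unit area of the two columns: ρ_c h = (ρ_m − ρ_c) r.
h = r (ρ_m − ρ_c) / ρ_c = 12.7 km × (3350 − 2870) / 2870 = 2.12 km.

2.12 km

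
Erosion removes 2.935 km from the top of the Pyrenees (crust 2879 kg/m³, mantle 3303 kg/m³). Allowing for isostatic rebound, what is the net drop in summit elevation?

0.377 km

Rebound u = e ρ_c/ρ_m = 2.935 km × 2879/3303 = 2.558 km.
Net surface drop = e − u = 2.935 km − 2.558 km = e (ρ_m − ρ_c)/ρ_m = 0.377 km.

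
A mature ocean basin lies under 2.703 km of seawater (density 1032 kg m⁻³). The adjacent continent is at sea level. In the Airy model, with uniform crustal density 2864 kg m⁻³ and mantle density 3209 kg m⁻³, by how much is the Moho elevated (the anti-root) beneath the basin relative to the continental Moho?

14.4 km

Equating mass per unit area of the two columns: replacing crust with seawater at the top is compensated by replacing crust with mantle at the base: d (ρ_c − ρ_w) = a (ρ_m − ρ_c).
a = d (ρ_c − ρ_w)/(ρ_m − ρ_c) = 2.703 km × 1832/345 = 14.4 km.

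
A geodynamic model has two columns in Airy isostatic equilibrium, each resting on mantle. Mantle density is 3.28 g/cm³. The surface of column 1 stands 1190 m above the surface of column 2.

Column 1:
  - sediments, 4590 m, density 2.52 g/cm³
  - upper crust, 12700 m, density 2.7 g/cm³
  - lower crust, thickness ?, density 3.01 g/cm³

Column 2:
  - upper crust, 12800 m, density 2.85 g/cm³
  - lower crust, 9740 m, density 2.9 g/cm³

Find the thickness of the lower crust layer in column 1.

8350 m

Take the compensation level at the base of the deeper column (depth z_c below the surface of column 1) and equate Σ ρ_i t_i down to z_c; mantle fills any gap and the z_c terms cancel.
Column 1: 4590×2.52 + 12700×2.7 + x×3.01 + (z_c − 17290 − x)×3.28
Column 2: 1190×0 + 12800×2.85 + 9740×2.9 + (z_c − 1190 − 22540)×3.28
The z_c×3.28 term appears on both sides and cancels. Collect the known terms of each column as K = Σ(ρt)_known − 3.28 × (depth of known layers): K_1 = 45856.8 − 3.28×17290 = −10854.4; K_2 = 64726 − 3.28×(1190 + 22540) = −13108.4.
Balance: K_1 − x×(3.28 − 3.01) = K_2, so x = (K_1 − K_2)/(3.28 − 3.01) = 2254/0.27 = 8350 m.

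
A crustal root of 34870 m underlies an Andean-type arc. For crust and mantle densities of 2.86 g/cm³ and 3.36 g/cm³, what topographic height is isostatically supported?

6100 m

Equating mass per unit area of the two columns: ρ_c h = (ρ_m − ρ_c) r.
h = r (ρ_m − ρ_c) / ρ_c = 34870 m × (3.36 − 2.86) / 2.86 = 6100 m.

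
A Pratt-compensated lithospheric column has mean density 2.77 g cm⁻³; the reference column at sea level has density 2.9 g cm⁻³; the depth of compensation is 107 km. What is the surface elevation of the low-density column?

5.02 km

ρ_ref D = ρ (D + h) → h = D (ρ_ref − ρ)/ρ.
h = 107 km × (2.9 − 2.77)/2.77 = 5.02 km.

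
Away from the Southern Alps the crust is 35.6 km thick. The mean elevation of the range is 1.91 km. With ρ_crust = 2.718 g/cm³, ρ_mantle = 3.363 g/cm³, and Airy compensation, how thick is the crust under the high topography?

Root depth r = h ρ_c / (ρ_m − ρ_c) = 1.91 km × 2.718 / 0.645 = 8.049 km.
Total thickness = T + h + r = 35.6 km + 1.91 km + 8.049 km = 45.6 km.

45.6 km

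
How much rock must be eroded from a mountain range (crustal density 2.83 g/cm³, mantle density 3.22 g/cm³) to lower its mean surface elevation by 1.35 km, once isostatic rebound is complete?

11.1 km

Net drop Δ = e − u = e − e ρ_c/ρ_m = e (ρ_m − ρ_c)/ρ_m.
e = Δ ρ_m/(ρ_m − ρ_c) = 1.35 km × 3.22/0.39 = 11.1 km.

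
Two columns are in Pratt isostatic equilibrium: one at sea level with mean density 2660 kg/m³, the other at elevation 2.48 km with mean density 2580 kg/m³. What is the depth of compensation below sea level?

ρ_ref D = ρ (D + h) → D (ρ_ref − ρ) = ρ h.
D = ρ h/(ρ_ref − ρ) = 2580 × 2.48 km/(2660 − 2580) = 80 km.

80 km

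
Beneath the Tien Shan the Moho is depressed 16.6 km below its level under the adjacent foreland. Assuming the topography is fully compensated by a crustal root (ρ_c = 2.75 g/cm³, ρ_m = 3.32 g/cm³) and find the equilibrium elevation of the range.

3.44 km

For local isostatic compensation: ρ_c h = (ρ_m − ρ_c) r.
h = r (ρ_m − ρ_c) / ρ_c = 16.6 km × (3.32 − 2.75) / 2.75 = 3.44 km.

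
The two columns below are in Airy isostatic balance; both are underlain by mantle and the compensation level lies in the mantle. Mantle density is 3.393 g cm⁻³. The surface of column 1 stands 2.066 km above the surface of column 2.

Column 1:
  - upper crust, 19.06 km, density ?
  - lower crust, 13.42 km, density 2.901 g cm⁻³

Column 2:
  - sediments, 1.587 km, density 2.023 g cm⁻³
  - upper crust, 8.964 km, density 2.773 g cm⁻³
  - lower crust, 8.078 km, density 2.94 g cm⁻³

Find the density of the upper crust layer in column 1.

Take the compensation level at the base of the deeper column (depth z_c below the surface of column 1) and equate Σ ρ_i t_i down to z_c; mantle fills any gap and the z_c terms cancel.
Column 1: 19.06×ρ + 13.42×2.901 + (z_c − 32.48)×3.393
Column 2: 2.066×0 + 1.587×2.023 + 8.964×2.773 + 8.078×2.94 + (z_c − 2.066 − 18.629)×3.393
The z_c×3.393 term appears on both sides and cancels. Collect the known terms of each column as K = Σ(ρt)_known − 3.393 × (depth of known layers): K_1 = 38.93142 − 3.393×32.48 = −71.27322; K_2 = 51.816993 − 3.393×(2.066 + 18.629) = −18.401142.
Balance: K_1 + 19.06×ρ = K_2, so ρ = (K_2 − K_1)/19.06 = 52.8721/19.06 = 2.77 g cm⁻³.

2.77 g cm⁻³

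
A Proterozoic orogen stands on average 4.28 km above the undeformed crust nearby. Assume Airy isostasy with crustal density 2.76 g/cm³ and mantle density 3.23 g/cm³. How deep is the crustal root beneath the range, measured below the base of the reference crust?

Equating mass per unit area of the two columns: the weight of the topography is balanced by the buoyancy of the root, ρ_c h = (ρ_m − ρ_c) r.
r = h · ρ_c / (ρ_m − ρ_c) = 4.28 km × 2.76 / (3.23 − 2.76) = 25.1 km.

25.1 km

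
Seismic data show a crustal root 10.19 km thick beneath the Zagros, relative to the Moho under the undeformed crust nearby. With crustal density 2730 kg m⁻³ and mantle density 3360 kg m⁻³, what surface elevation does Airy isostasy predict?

Balancing pressure at the compensation depth: ρ_c h = (ρ_m − ρ_c) r.
h = r (ρ_m − ρ_c) / ρ_c = 10.19 km × (3360 − 2730) / 2730 = 2.35 km.

2.35 km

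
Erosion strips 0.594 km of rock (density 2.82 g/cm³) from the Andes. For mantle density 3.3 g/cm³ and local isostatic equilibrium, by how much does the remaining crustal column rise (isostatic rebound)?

Unloading: uplift u = e ρ_c/ρ_m = 0.594 km × 2.82/3.3 = 0.508 km.

0.508 km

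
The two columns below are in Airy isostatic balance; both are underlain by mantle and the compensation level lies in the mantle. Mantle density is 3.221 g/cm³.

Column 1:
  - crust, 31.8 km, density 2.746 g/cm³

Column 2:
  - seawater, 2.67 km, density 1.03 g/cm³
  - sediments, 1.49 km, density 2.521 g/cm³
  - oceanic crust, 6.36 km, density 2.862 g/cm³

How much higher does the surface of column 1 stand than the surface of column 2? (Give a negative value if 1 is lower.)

For any compensation level in the mantle, the mantle terms cancel and isostasy reduces to e = (Σt_1 − Σt_2) − (Σ(ρt)_1 − Σ(ρt)_2) / ρ_m.
Σt_1 = 31.8 km; Σt_2 = 10.52 km; Σ(ρt)_1 = 87.3228; Σ(ρt)_2 = 24.70871 (in km·g/cm³).
e = (31.8 − 10.52) − (87.3228 − 24.70871) / 3.221 = 1.84 km.

1.84 km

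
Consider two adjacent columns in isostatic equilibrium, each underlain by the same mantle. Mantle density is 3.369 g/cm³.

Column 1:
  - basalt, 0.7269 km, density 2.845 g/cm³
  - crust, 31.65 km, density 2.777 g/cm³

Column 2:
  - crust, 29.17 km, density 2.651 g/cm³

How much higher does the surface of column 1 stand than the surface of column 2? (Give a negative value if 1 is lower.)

For any compensation level in the mantle, the mantle terms cancel and isostasy reduces to e = (Σt_1 − Σt_2) − (Σ(ρt)_1 − Σ(ρt)_2) / ρ_m.
Σt_1 = 32.3769 km; Σt_2 = 29.17 km; Σ(ρt)_1 = 89.9600805; Σ(ρt)_2 = 77.32967 (in km·g/cm³).
e = (32.3769 − 29.17) − (89.9600805 − 77.32967) / 3.369 = −0.542 km.

−0.542 km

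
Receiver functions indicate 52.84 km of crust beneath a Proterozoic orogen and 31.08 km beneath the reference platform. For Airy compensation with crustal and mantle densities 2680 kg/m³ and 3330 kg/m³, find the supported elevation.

4.25 km

Excess crust Δ = 52.84 km − 31.08 km = 21.76 km, split between elevation h and root r with h + r = Δ.
Airy balance ρ_c h = (ρ_m − ρ_c) r gives r = h ρ_c/(ρ_m − ρ_c), so h (1 + ρ_c/(ρ_m − ρ_c)) = Δ, i.e. h = Δ (ρ_m − ρ_c)/ρ_m.
h = 21.76 km × 650/3330 = 4.25 km.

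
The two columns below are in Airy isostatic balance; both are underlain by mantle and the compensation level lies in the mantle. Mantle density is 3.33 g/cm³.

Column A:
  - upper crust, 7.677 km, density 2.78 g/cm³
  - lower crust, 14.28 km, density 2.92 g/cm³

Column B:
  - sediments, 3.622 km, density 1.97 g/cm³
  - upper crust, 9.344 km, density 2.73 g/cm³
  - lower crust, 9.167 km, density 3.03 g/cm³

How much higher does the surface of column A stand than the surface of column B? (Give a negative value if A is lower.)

−0.963 km

For any compensation level in the mantle, the mantle terms cancel and isostasy reduces to e = (Σt_A − Σt_B) − (Σ(ρt)_A − Σ(ρt)_B) / ρ_m.
Σt_A = 21.957 km; Σt_B = 22.133 km; Σ(ρt)_A = 63.03966; Σ(ρt)_B = 60.42047 (in km·g/cm³).
e = (21.957 − 22.133) − (63.03966 − 60.42047) / 3.33 = −0.963 km.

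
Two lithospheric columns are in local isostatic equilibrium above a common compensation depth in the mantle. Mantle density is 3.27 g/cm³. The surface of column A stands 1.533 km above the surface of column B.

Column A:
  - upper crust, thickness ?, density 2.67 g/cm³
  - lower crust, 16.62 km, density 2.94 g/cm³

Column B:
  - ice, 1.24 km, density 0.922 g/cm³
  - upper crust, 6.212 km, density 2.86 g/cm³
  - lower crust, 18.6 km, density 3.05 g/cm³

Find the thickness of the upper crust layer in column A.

Take the compensation level at the base of the deeper column (depth z_c below the surface of column A) and equate Σ ρ_i t_i down to z_c; mantle fills any gap and the z_c terms cancel.
Column A: x×2.67 + 16.62×2.94 + (z_c − 16.62 − x)×3.27
Column B: 1.533×0 + 1.24×0.922 + 6.212×2.86 + 18.6×3.05 + (z_c − 1.533 − 26.052)×3.27
The z_c×3.27 term appears on both sides and cancels. Collect the known terms of each column as K = Σ(ρt)_known − 3.27 × (depth of known layers): K_A = 48.8628 − 3.27×16.62 = −5.4846; K_B = 75.6396 − 3.27×(1.533 + 26.052) = −14.56335.
Balance: K_A − x×(3.27 − 2.67) = K_B, so x = (K_A − K_B)/(3.27 − 2.67) = 9.07875/0.6 = 15.1 km.

15.1 km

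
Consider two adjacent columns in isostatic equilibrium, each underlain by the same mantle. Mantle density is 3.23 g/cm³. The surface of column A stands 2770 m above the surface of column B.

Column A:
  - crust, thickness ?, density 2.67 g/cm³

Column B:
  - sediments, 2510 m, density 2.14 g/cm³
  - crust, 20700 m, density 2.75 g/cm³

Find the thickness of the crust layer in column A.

Take the compensation level at the base of the deeper column (depth z_c below the surface of column A) and equate Σ ρ_i t_i down to z_c; mantle fills any gap and the z_c terms cancel.
Column A: x×2.67 + (z_c − 0 − x)×3.23
Column B: 2770×0 + 2510×2.14 + 20700×2.75 + (z_c − 2770 − 23210)×3.23
The z_c×3.23 term appears on both sides and cancels. Collect the known terms of each column as K = Σ(ρt)_known − 3.23 × (depth of known layers): K_A = 0 − 3.23×0 = 0; K_B = 62296.4 − 3.23×(2770 + 23210) = −21619.
Balance: K_A − x×(3.23 − 2.67) = K_B, so x = (K_A − K_B)/(3.23 − 2.67) = 21619/0.56 = 38600 m.

38600 m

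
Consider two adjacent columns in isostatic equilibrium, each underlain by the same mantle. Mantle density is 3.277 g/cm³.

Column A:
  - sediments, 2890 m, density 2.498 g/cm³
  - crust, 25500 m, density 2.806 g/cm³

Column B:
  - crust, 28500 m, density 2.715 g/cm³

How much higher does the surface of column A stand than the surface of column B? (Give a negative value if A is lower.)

For any compensation level in the mantle, the mantle terms cancel and isostasy reduces to e = (Σt_A − Σt_B) − (Σ(ρt)_A − Σ(ρt)_B) / ρ_m.
Σt_A = 28390 m; Σt_B = 28500 m; Σ(ρt)_A = 78772.22; Σ(ρt)_B = 77377.5 (in m·g/cm³).
e = (28390 − 28500) − (78772.22 − 77377.5) / 3.277 = −536 m.

−536 m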